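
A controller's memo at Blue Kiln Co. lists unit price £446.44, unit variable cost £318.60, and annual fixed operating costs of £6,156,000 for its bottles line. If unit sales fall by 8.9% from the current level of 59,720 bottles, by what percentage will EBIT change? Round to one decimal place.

-46.0%

Contribution at this volume is 59,720 × £127.84 = £7,634,604.80.
EBIT = £7,634,604.80 − £6,156,000 = £1,478,604.80.
DOL = contribution ÷ EBIT = £7,634,604.80 ÷ £1,478,604.80 = 5.1634.
So EBIT moves 5.1634 × (-8.9%) = -46.0%.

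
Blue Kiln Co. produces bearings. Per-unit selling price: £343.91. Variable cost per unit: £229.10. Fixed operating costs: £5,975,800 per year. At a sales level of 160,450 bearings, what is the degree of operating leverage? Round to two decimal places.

At 160,450 units, contribution = 160,450 × £114.81 = £18,421,264.50.
Subtracting fixed costs: EBIT = £18,421,264.50 − £5,975,800 = £12,445,464.50.
DOL = contribution ÷ EBIT = £18,421,264.50 ÷ £12,445,464.50 = 1.4802.

1.48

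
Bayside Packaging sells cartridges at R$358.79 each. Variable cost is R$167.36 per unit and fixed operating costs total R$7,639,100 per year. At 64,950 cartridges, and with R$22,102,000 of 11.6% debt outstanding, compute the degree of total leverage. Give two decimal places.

5.57

At 64,950 units, contribution = 64,950 × R$191.43 = R$12,433,378.50.
EBIT = R$12,433,378.50 − R$7,639,100 = R$4,794,278.50. Interest = R$2,563,832.00.
DOL = R$12,433,378.50 ÷ R$4,794,278.50 = 2.5934; DFL = R$4,794,278.50 ÷ R$2,230,446.50 = 2.1495.
DCL = DOL × DFL = 2.5934 × 2.1495 = 5.5745.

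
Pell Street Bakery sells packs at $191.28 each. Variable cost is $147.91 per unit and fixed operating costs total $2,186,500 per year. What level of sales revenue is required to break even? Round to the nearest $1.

$9,643,388

CM per unit = $191.28 − $147.91 = $43.37; CM ratio = $43.37 / $191.28 = 0.2267.
Break-even revenue = fixed costs × price ÷ CM = $2,186,500 × $191.28 ÷ $43.37 = $9,643,388.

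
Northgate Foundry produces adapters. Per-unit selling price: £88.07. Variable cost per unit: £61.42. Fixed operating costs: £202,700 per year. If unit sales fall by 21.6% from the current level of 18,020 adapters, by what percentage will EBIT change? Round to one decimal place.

-37.4%

Contribution at this volume is 18,020 × £26.65 = £480,233.00.
Operating income = contribution − fixed costs = £480,233.00 − £202,700 = £277,533.00.
DOL = contribution ÷ EBIT = £480,233.00 ÷ £277,533.00 = 1.7304.
%ΔEBIT = DOL × %ΔSales = 1.7304 × -21.6% = -37.4%.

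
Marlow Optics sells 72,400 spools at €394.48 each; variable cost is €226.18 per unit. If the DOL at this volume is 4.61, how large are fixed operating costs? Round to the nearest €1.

Contribution at this volume is 72,400 × €168.30 = €12,184,920.00.
Since DOL = CM ÷ EBIT, EBIT = €12,184,920.00 ÷ 4.61 = €2,643,149.67.
And FC = contribution − EBIT = €12,184,920.00 − €2,643,149.67 = €9,541,770.

€9,541,770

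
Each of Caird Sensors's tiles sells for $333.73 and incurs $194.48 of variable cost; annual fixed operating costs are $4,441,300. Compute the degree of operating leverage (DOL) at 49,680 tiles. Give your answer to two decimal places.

2.79

Contribution at this volume is 49,680 × $139.25 = $6,917,940.00.
Operating income = contribution − fixed costs = $6,917,940.00 − $4,441,300 = $2,476,640.00.
So DOL = total CM / EBIT = $6,917,940.00 / $2,476,640.00 = 2.7933.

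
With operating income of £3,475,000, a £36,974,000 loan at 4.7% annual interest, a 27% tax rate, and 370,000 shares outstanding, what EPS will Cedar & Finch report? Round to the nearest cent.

£3.43

Interest = £1,737,778.00, so EBT = £3,475,000 − £1,737,778.00 = £1,737,222.00.
Net income = £1,737,222.00 × (1 − 0.27) = £1,268,172.06.
Per share: £1,268,172.06 / 370,000 shares = £3.43.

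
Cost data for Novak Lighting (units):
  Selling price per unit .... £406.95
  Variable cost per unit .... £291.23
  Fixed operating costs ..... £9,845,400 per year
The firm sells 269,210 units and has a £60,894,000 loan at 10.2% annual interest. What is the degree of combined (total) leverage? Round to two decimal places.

At 269,210 units, contribution = 269,210 × £115.72 = £31,152,981.20.
EBIT = £31,152,981.20 − £9,845,400 = £21,307,581.20. Interest = £6,211,188.00, so EBIT − I = £15,096,393.20.
DCL = contribution ÷ (EBIT − I) = £31,152,981.20 ÷ £15,096,393.20 = 2.0636.

2.06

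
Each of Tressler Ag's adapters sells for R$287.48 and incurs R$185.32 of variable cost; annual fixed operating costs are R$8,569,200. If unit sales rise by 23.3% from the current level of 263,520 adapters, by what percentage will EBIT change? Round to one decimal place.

+34.2%

At 263,520 units, contribution = 263,520 × R$102.16 = R$26,921,203.20.
EBIT = R$26,921,203.20 − R$8,569,200 = R$18,352,003.20.
Degree of operating leverage = R$26,921,203.20 / R$18,352,003.20 = 1.4669.
Operating income changes by 1.4669 × +23.3% = +34.2%.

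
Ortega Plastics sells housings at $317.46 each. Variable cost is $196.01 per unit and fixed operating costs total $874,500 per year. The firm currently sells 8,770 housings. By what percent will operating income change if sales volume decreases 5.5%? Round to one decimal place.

-30.7%

Total contribution margin = 8,770 × $121.45 = $1,065,116.50.
Operating income = contribution − fixed costs = $1,065,116.50 − $874,500 = $190,616.50.
So DOL = total CM / EBIT = $1,065,116.50 / $190,616.50 = 5.5877.
Operating income changes by 5.5877 × -5.5% = -30.7%.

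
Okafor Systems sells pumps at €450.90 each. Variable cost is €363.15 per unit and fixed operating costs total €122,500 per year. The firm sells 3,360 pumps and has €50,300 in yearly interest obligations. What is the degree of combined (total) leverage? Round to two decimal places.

2.42

At 3,360 units, contribution = 3,360 × €87.75 = €294,840.00.
Subtracting fixed costs: EBIT = €294,840.00 − €122,500 = €172,340.00. Interest = €50,300.00, so EBIT − I = €122,040.00.
Degree of total leverage = total CM / (EBIT − interest) = €294,840.00 / €122,040.00 = 2.4159.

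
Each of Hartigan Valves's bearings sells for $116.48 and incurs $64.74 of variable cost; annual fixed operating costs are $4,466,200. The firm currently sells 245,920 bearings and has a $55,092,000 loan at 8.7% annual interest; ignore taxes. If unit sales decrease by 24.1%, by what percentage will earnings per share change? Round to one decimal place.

At 245,920 units, contribution = 245,920 × $51.74 = $12,723,900.80.
EBIT = $12,723,900.80 − $4,466,200 = $8,257,700.80.
After interest of $4,793,004.00, pre-tax earnings = $3,464,696.80.
DCL = total CM / (EBIT − I) = $12,723,900.80 / $3,464,696.80 = 3.6724.
EPS therefore changes by 3.6724 × (-24.1%) = -88.5%.

-88.5%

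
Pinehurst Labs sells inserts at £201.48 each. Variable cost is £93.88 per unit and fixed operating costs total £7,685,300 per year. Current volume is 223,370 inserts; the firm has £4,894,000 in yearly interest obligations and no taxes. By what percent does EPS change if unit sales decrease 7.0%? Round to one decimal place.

Total contribution margin = 223,370 × £107.60 = £24,034,612.00.
Subtracting fixed costs: EBIT = £24,034,612.00 − £7,685,300 = £16,349,312.00.
After interest of £4,894,000.00, pre-tax earnings = £11,455,312.00.
Degree of combined leverage = contribution ÷ (EBIT − I) = £24,034,612.00 ÷ £11,455,312.00 = 2.0981.
%ΔEPS = DCL × %ΔSales = 2.0981 × -7.0% = -14.7%.

-14.7%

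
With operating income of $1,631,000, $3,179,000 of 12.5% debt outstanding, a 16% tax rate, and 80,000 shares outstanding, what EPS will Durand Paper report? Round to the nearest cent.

$12.95

Pre-tax income = $1,631,000 − $397,375.00 = $1,233,625.00.
Net income = $1,233,625.00 × (1 − 0.16) = $1,036,245.00.
Per share: $1,036,245.00 / 80,000 shares = $12.95.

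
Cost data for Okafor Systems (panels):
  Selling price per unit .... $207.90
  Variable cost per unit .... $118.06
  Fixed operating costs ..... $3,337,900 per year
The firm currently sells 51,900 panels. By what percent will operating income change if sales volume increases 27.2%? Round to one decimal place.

+95.7%

At 51,900 units, contribution = 51,900 × $89.84 = $4,662,696.00.
Operating income = contribution − fixed costs = $4,662,696.00 − $3,337,900 = $1,324,796.00.
So DOL = total CM / EBIT = $4,662,696.00 / $1,324,796.00 = 3.5196.
So EBIT moves 3.5196 × (+27.2%) = +95.7%.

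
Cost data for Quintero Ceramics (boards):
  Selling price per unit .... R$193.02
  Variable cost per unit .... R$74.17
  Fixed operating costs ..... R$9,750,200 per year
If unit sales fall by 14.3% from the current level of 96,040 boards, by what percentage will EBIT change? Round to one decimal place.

-98.1%

Contribution at this volume is 96,040 × R$118.85 = R$11,414,354.00.
Operating income = contribution − fixed costs = R$11,414,354.00 − R$9,750,200 = R$1,664,154.00.
DOL = contribution ÷ EBIT = R$11,414,354.00 ÷ R$1,664,154.00 = 6.8590.
%ΔEBIT = DOL × %ΔSales = 6.8590 × -14.3% = -98.1%.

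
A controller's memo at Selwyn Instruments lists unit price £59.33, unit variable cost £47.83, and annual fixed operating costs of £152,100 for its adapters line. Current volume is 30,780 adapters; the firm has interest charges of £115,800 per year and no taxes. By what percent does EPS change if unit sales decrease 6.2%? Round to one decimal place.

Contribution at this volume is 30,780 × £11.50 = £353,970.00.
EBIT = £353,970.00 − £152,100 = £201,870.00.
Interest = £115,800.00, so EBIT − I = £86,070.00.
DCL = total CM / (EBIT − I) = £353,970.00 / £86,070.00 = 4.1126.
%ΔEPS = DCL × %ΔSales = 4.1126 × -6.2% = -25.5%.

-25.5%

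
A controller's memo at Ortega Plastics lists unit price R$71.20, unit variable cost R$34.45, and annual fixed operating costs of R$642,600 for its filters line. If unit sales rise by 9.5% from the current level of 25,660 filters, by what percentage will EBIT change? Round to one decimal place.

+29.8%

Contribution at this volume is 25,660 × R$36.75 = R$943,005.00.
Subtracting fixed costs: EBIT = R$943,005.00 − R$642,600 = R$300,405.00.
DOL = contribution ÷ EBIT = R$943,005.00 ÷ R$300,405.00 = 3.1391.
Operating income changes by 3.1391 × +9.5% = +29.8%.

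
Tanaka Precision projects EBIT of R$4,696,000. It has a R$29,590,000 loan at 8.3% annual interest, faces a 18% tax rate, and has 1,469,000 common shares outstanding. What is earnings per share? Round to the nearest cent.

Interest = R$2,455,970.00, so EBT = R$4,696,000 − R$2,455,970.00 = R$2,240,030.00.
After tax at 18%: net income = R$2,240,030.00 × 0.82 = R$1,836,824.60.
Per share: R$1,836,824.60 / 1,469,000 shares = R$1.25.

R$1.25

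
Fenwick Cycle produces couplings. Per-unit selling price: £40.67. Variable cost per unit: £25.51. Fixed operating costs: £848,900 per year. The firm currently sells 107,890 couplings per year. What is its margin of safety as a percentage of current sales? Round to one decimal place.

48.1%

Each unit contributes £40.67 − £25.51 = £15.16. Break-even units = £848,900 ÷ £15.16 = 55,996.04; break-even revenue = 55,996.04 × £40.67 = £2,277,359.04.
Current sales = 107,890 × £40.67 = £4,387,886.30.
Margin of safety = (£4,387,886.30 − £2,277,359.04) ÷ £4,387,886.30 = 48.1%.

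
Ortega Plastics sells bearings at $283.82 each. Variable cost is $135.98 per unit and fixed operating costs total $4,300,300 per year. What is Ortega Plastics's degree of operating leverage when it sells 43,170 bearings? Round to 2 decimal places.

3.07

At 43,170 units, contribution = 43,170 × $147.84 = $6,382,252.80.
Operating income = contribution − fixed costs = $6,382,252.80 − $4,300,300 = $2,081,952.80.
So DOL = total CM / EBIT = $6,382,252.80 / $2,081,952.80 = 3.0655.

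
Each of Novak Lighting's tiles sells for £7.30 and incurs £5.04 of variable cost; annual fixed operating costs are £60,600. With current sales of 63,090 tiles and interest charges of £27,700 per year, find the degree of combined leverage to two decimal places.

Total contribution margin = 63,090 × £2.26 = £142,583.40.
EBIT = £142,583.40 − £60,600 = £81,983.40. Interest = £27,700.00.
DOL = £142,583.40 ÷ £81,983.40 = 1.7392; DFL = £81,983.40 ÷ £54,283.40 = 1.5103.
Combined leverage = 1.7392 × 1.5103 = 2.6267.

2.63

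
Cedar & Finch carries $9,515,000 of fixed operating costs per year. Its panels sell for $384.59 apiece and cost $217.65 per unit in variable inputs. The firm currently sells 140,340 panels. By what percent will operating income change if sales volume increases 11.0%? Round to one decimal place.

+18.5%

At 140,340 units, contribution = 140,340 × $166.94 = $23,428,359.60.
Operating income = contribution − fixed costs = $23,428,359.60 − $9,515,000 = $13,913,359.60.
Degree of operating leverage = $23,428,359.60 / $13,913,359.60 = 1.6839.
Operating income changes by 1.6839 × +11.0% = +18.5%.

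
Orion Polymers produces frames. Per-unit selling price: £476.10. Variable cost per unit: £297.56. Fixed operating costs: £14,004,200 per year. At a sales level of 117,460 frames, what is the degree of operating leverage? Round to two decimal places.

Total contribution margin = 117,460 × £178.54 = £20,971,308.40.
EBIT = £20,971,308.40 − £14,004,200 = £6,967,108.40.
Degree of operating leverage = £20,971,308.40 / £6,967,108.40 = 3.0100.

3.01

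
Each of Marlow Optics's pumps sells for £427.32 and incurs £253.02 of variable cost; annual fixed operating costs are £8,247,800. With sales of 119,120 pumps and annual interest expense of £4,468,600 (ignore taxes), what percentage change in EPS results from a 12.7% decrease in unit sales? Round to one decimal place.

-32.8%

Contribution at this volume is 119,120 × £174.30 = £20,762,616.00.
Operating income = contribution − fixed costs = £20,762,616.00 − £8,247,800 = £12,514,816.00.
Interest = £4,468,600.00, so EBIT − I = £8,046,216.00.
DCL = total CM / (EBIT − I) = £20,762,616.00 / £8,046,216.00 = 2.5804.
EPS therefore changes by 2.5804 × (-12.7%) = -32.8%.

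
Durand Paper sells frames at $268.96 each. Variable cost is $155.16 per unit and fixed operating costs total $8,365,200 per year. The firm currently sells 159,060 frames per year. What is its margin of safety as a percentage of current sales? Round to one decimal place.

Contribution margin per unit = $268.96 − $155.16 = $113.80. Break-even units = $8,365,200 ÷ $113.80 = 73,507.91; break-even revenue = 73,507.91 × $268.96 = $19,770,687.10.
Current sales = 159,060 × $268.96 = $42,780,777.60.
Margin of safety = ($42,780,777.60 − $19,770,687.10) ÷ $42,780,777.60 = 53.8%.

53.8%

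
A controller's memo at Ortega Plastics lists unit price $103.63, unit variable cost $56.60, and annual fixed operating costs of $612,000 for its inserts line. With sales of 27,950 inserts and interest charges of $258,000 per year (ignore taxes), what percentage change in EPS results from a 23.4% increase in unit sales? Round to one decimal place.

Contribution at this volume is 27,950 × $47.03 = $1,314,488.50.
EBIT = $1,314,488.50 − $612,000 = $702,488.50.
Interest = $258,000.00, so EBIT − I = $444,488.50.
Degree of combined leverage = contribution ÷ (EBIT − I) = $1,314,488.50 ÷ $444,488.50 = 2.9573.
%ΔEPS = DCL × %ΔSales = 2.9573 × +23.4% = +69.2%.

+69.2%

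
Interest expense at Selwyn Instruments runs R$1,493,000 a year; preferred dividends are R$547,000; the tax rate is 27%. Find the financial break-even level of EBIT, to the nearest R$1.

R$2,242,315

Preferred dividends are paid after tax, so their pre-tax equivalent is R$547,000 ÷ (1 − 0.27) = R$749,315.07.
EPS = 0 when EBIT covers interest plus the pre-tax preferred burden: R$1,493,000 + R$749,315.07 = R$2,242,315.07.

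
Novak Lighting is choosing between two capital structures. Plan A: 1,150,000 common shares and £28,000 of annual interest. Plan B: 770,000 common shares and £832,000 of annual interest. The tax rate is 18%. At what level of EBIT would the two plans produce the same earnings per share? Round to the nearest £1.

£2,461,158

At indifference, (EBIT − 28,000)(1 − t)/1,150,000 = (EBIT − 832,000)(1 − t)/770,000.
The (1 − t) factor cancels: (EBIT − 28,000) × 770,000 = (EBIT − 832,000) × 1,150,000.
Solving, EBIT = (832,000·1,150,000 − 28,000·770,000) / (1,150,000 − 770,000) = 935,240,000,000 / 380,000 = 2,461,157.89.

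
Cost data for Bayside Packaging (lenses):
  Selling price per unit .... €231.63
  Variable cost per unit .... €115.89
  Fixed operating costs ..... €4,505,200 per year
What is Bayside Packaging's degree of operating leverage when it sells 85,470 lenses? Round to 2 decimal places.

1.84

Contribution at this volume is 85,470 × €115.74 = €9,892,297.80.
Operating income = contribution − fixed costs = €9,892,297.80 − €4,505,200 = €5,387,097.80.
So DOL = total CM / EBIT = €9,892,297.80 / €5,387,097.80 = 1.8363.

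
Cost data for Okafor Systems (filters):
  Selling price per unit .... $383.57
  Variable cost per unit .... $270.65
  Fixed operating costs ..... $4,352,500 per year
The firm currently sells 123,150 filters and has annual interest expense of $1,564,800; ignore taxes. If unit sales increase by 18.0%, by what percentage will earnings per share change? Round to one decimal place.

+31.3%

At 123,150 units, contribution = 123,150 × $112.92 = $13,906,098.00.
Subtracting fixed costs: EBIT = $13,906,098.00 − $4,352,500 = $9,553,598.00.
After interest of $1,564,800.00, pre-tax earnings = $7,988,798.00.
DCL = total CM / (EBIT − I) = $13,906,098.00 / $7,988,798.00 = 1.7407.
%ΔEPS = DCL × %ΔSales = 1.7407 × +18.0% = +31.3%.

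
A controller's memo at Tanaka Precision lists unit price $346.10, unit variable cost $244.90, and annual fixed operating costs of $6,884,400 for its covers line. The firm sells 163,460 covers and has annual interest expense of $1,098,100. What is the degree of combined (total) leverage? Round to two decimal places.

1.93

At 163,460 units, contribution = 163,460 × $101.20 = $16,542,152.00.
Subtracting fixed costs: EBIT = $16,542,152.00 − $6,884,400 = $9,657,752.00. Interest = $1,098,100.00, so EBIT − I = $8,559,652.00.
Degree of total leverage = total CM / (EBIT − interest) = $16,542,152.00 / $8,559,652.00 = 1.9326.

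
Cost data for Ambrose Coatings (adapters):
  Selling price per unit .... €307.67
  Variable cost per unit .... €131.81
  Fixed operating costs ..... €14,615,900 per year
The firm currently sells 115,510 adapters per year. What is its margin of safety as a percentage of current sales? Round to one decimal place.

Each unit contributes €307.67 − €131.81 = €175.86. Break-even units = €14,615,900 ÷ €175.86 = 83,111.00; break-even revenue = 83,111.00 × €307.67 = €25,570,760.57.
Current sales = 115,510 × €307.67 = €35,538,961.70.
Margin of safety = (€35,538,961.70 − €25,570,760.57) ÷ €35,538,961.70 = 28.0%.

28.0%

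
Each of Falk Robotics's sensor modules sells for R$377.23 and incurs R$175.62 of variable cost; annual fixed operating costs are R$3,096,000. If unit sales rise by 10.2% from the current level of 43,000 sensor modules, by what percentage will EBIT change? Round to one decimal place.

+15.9%

Contribution at this volume is 43,000 × R$201.61 = R$8,669,230.00.
Subtracting fixed costs: EBIT = R$8,669,230.00 − R$3,096,000 = R$5,573,230.00.
DOL = contribution ÷ EBIT = R$8,669,230.00 ÷ R$5,573,230.00 = 1.5555.
%ΔEBIT = DOL × %ΔSales = 1.5555 × +10.2% = +15.9%.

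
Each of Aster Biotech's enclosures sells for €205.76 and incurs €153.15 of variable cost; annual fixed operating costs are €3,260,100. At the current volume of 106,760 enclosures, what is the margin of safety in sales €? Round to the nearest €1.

€9,216,545

Each unit contributes €205.76 − €153.15 = €52.61. Break-even units = €3,260,100 ÷ €52.61 = 61,967.31; break-even revenue = 61,967.31 × €205.76 = €12,750,393.01.
Current sales = 106,760 × €205.76 = €21,966,937.60.
Margin of safety = €21,966,937.60 − €12,750,393.01 = €9,216,545.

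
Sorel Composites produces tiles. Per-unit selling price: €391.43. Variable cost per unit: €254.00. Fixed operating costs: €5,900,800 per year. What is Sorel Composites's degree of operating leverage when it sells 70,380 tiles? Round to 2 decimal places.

Total contribution margin = 70,380 × €137.43 = €9,672,323.40.
EBIT = €9,672,323.40 − €5,900,800 = €3,771,523.40.
So DOL = total CM / EBIT = €9,672,323.40 / €3,771,523.40 = 2.5646.

2.56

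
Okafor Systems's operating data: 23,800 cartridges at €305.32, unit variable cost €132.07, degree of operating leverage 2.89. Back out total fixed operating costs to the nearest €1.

Contribution at this volume is 23,800 × €173.25 = €4,123,350.00.
DOL = contribution / EBIT, so EBIT = €4,123,350.00 / 2.89 = €1,426,764.71.
And FC = contribution − EBIT = €4,123,350.00 − €1,426,764.71 = €2,696,585.

€2,696,585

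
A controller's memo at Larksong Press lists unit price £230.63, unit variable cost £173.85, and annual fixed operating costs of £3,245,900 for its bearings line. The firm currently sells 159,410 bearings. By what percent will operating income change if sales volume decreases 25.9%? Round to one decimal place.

Contribution at this volume is 159,410 × £56.78 = £9,051,299.80.
Subtracting fixed costs: EBIT = £9,051,299.80 − £3,245,900 = £5,805,399.80.
So DOL = total CM / EBIT = £9,051,299.80 / £5,805,399.80 = 1.5591.
So EBIT moves 1.5591 × (-25.9%) = -40.4%.

-40.4%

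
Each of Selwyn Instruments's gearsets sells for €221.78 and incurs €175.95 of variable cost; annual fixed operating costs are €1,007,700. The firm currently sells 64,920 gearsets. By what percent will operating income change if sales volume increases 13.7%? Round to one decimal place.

+20.7%

Total contribution margin = 64,920 × €45.83 = €2,975,283.60.
Operating income = contribution − fixed costs = €2,975,283.60 − €1,007,700 = €1,967,583.60.
Degree of operating leverage = €2,975,283.60 / €1,967,583.60 = 1.5122.
%ΔEBIT = DOL × %ΔSales = 1.5122 × +13.7% = +20.7%.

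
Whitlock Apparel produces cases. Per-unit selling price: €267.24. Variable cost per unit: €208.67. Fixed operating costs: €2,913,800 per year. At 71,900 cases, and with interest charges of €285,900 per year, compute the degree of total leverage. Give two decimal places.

4.16

Total contribution margin = 71,900 × €58.57 = €4,211,183.00.
Subtracting fixed costs: EBIT = €4,211,183.00 − €2,913,800 = €1,297,383.00. Interest = €285,900.00, so EBIT − I = €1,011,483.00.
DCL = contribution ÷ (EBIT − I) = €4,211,183.00 ÷ €1,011,483.00 = 4.1634.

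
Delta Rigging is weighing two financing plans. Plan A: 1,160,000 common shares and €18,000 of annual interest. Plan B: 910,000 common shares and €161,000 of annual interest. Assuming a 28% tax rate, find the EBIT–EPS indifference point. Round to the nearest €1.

At indifference, (EBIT − 18,000)(1 − t)/1,160,000 = (EBIT − 161,000)(1 − t)/910,000.
Cancelling (1 − t) and cross-multiplying: 910,000·(EBIT − 18,000) = 1,160,000·(EBIT − 161,000).
EBIT × (1,160,000 − 910,000) = 161,000 × 1,160,000 − 18,000 × 910,000 = 170,380,000,000, so EBIT = 170,380,000,000 ÷ 250,000 = 681,520.00.

€681,520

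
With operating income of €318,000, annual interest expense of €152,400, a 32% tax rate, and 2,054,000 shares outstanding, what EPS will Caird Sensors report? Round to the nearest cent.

Pre-tax income = €318,000 − €152,400.00 = €165,600.00.
After tax at 32%: net income = €165,600.00 × 0.68 = €112,608.00.
Per share: €112,608.00 / 2,054,000 shares = €0.05.

€0.05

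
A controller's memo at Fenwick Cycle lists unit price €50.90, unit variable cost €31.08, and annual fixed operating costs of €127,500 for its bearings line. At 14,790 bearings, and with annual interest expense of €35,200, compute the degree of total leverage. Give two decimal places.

At 14,790 units, contribution = 14,790 × €19.82 = €293,137.80.
Subtracting fixed costs: EBIT = €293,137.80 − €127,500 = €165,637.80. Interest = €35,200.00.
DOL = €293,137.80 ÷ €165,637.80 = 1.7698; DFL = €165,637.80 ÷ €130,437.80 = 1.2699.
DCL = DOL × DFL = 1.7698 × 1.2699 = 2.2475.

2.25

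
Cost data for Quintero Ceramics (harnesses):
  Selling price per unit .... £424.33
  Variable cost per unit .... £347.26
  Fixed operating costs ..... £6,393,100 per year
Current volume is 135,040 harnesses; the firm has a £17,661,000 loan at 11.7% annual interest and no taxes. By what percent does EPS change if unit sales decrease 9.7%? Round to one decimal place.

Total contribution margin = 135,040 × £77.07 = £10,407,532.80.
Operating income = contribution − fixed costs = £10,407,532.80 − £6,393,100 = £4,014,432.80.
After interest of £2,066,337.00, pre-tax earnings = £1,948,095.80.
Degree of combined leverage = contribution ÷ (EBIT − I) = £10,407,532.80 ÷ £1,948,095.80 = 5.3424.
%ΔEPS = DCL × %ΔSales = 5.3424 × -9.7% = -51.8%.

-51.8%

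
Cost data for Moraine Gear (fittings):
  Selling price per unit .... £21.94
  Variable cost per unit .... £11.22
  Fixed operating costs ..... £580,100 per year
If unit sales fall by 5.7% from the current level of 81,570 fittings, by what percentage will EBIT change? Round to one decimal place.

At 81,570 units, contribution = 81,570 × £10.72 = £874,430.40.
Operating income = contribution − fixed costs = £874,430.40 − £580,100 = £294,330.40.
Degree of operating leverage = £874,430.40 / £294,330.40 = 2.9709.
So EBIT moves 2.9709 × (-5.7%) = -16.9%.

-16.9%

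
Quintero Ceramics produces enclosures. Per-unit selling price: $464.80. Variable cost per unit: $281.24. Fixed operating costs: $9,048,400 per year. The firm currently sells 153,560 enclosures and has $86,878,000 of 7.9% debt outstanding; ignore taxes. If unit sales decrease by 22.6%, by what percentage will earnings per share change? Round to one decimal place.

Contribution at this volume is 153,560 × $183.56 = $28,187,473.60.
Subtracting fixed costs: EBIT = $28,187,473.60 − $9,048,400 = $19,139,073.60.
After interest of $6,863,362.00, pre-tax earnings = $12,275,711.60.
DCL = total CM / (EBIT − I) = $28,187,473.60 / $12,275,711.60 = 2.2962.
%ΔEPS = DCL × %ΔSales = 2.2962 × -22.6% = -51.9%.

-51.9%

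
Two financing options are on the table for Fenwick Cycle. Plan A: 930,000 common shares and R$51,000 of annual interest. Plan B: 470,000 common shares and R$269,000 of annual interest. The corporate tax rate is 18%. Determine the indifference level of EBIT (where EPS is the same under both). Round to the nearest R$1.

R$491,739

At indifference, (EBIT − 51,000)(1 − t)/930,000 = (EBIT − 269,000)(1 − t)/470,000.
The (1 − t) factor cancels: (EBIT − 51,000) × 470,000 = (EBIT − 269,000) × 930,000.
EBIT × (930,000 − 470,000) = 269,000 × 930,000 − 51,000 × 470,000 = 226,200,000,000, so EBIT = 226,200,000,000 ÷ 460,000 = 491,739.13.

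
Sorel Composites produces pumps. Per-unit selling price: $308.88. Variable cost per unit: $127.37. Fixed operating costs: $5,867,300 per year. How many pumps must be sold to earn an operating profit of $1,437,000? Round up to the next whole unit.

40,242 pumps

Contribution margin per unit = $308.88 − $127.37 = $181.51.
Required volume = (fixed costs + target profit) ÷ CM = ($5,867,300 + $1,437,000) ÷ $181.51 = 40,241.86, so 40,242 pumps.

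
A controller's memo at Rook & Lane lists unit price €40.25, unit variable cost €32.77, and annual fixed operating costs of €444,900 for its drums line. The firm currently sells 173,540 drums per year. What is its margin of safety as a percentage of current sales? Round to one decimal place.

Contribution margin per unit = €40.25 − €32.77 = €7.48. Break-even units = €444,900 ÷ €7.48 = 59,478.61; break-even revenue = 59,478.61 × €40.25 = €2,394,014.04.
Current sales = 173,540 × €40.25 = €6,984,985.00.
Margin of safety = (€6,984,985.00 − €2,394,014.04) ÷ €6,984,985.00 = 65.7%.

65.7%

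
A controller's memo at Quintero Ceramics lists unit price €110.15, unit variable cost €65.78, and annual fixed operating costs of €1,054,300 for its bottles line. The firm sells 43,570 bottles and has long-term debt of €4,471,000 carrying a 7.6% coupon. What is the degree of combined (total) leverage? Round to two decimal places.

At 43,570 units, contribution = 43,570 × €44.37 = €1,933,200.90.
Operating income = contribution − fixed costs = €1,933,200.90 − €1,054,300 = €878,900.90. Interest = €339,796.00.
DOL = €1,933,200.90 ÷ €878,900.90 = 2.1996; DFL = €878,900.90 ÷ €539,104.90 = 1.6303.
DCL = DOL × DFL = 2.1996 × 1.6303 = 3.5860.

3.59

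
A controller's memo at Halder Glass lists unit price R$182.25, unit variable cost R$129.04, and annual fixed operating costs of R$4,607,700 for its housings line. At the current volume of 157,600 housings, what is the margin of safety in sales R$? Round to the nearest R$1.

R$12,940,730

Unit CM = price − variable cost = R$182.25 − R$129.04 = R$53.21. Break-even units = R$4,607,700 ÷ R$53.21 = 86,594.63; break-even revenue = 86,594.63 × R$182.25 = R$15,781,870.42.
Actual sales revenue = 157,600 × R$182.25 = R$28,722,600.00.
Margin of safety = R$28,722,600.00 − R$15,781,870.42 = R$12,940,730.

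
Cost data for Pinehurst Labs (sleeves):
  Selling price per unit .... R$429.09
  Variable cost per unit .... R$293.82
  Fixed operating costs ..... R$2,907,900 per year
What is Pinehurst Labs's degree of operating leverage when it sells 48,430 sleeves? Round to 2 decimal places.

1.80

At 48,430 units, contribution = 48,430 × R$135.27 = R$6,551,126.10.
EBIT = R$6,551,126.10 − R$2,907,900 = R$3,643,226.10.
DOL = contribution ÷ EBIT = R$6,551,126.10 ÷ R$3,643,226.10 = 1.7982.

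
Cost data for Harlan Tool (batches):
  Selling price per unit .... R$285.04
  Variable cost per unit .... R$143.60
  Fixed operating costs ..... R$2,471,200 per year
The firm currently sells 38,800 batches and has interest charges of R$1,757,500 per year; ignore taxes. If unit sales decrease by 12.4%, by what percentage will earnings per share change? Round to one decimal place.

-54.0%

Total contribution margin = 38,800 × R$141.44 = R$5,487,872.00.
EBIT = R$5,487,872.00 − R$2,471,200 = R$3,016,672.00.
Interest = R$1,757,500.00, so EBIT − I = R$1,259,172.00.
Degree of combined leverage = contribution ÷ (EBIT − I) = R$5,487,872.00 ÷ R$1,259,172.00 = 4.3583.
EPS therefore changes by 4.3583 × (-12.4%) = -54.0%.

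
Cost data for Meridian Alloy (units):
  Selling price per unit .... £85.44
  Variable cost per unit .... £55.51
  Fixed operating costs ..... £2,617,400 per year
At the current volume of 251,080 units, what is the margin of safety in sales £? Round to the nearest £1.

£13,980,486

Each unit contributes £85.44 − £55.51 = £29.93. Break-even units = £2,617,400 ÷ £29.93 = 87,450.72; break-even revenue = 87,450.72 × £85.44 = £7,471,789.38.
Actual sales revenue = 251,080 × £85.44 = £21,452,275.20.
Margin of safety = £21,452,275.20 − £7,471,789.38 = £13,980,486.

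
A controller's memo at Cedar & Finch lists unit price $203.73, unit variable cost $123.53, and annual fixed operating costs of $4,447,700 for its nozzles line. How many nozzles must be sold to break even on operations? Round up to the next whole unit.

Contribution margin per unit = $203.73 − $123.53 = $80.20.
Break-even Q = $4,447,700 / $80.20 = 55,457.61 → 55,458 nozzles.

55,458 nozzles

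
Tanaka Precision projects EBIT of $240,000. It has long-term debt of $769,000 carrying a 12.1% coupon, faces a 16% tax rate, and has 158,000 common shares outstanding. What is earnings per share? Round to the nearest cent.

$0.78

Pre-tax income = $240,000 − $93,049.00 = $146,951.00.
Net income = $146,951.00 × (1 − 0.16) = $123,438.84.
EPS = $123,438.84 ÷ 158,000 = $0.78.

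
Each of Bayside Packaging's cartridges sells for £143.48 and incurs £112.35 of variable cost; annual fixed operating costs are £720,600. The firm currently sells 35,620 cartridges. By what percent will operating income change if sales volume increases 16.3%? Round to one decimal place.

Total contribution margin = 35,620 × £31.13 = £1,108,850.60.
EBIT = £1,108,850.60 − £720,600 = £388,250.60.
DOL = contribution ÷ EBIT = £1,108,850.60 ÷ £388,250.60 = 2.8560.
Operating income changes by 2.8560 × +16.3% = +46.6%.

+46.6%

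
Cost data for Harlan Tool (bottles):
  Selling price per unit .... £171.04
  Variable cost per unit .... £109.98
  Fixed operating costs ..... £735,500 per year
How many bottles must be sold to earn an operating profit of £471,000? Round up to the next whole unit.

19,760 bottles

Each unit contributes £171.04 − £109.98 = £61.06.
Units = (FC + target) / CM = (£735,500 + £471,000) / £61.06 = 19,759.25, so 19,760 bottles.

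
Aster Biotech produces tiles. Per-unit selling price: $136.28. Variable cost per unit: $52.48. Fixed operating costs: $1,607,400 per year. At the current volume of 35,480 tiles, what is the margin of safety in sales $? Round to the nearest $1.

$2,221,175

Each unit contributes $136.28 − $52.48 = $83.80. Break-even units = $1,607,400 ÷ $83.80 = 19,181.38; break-even revenue = 19,181.38 × $136.28 = $2,614,039.05.
Current sales = 35,480 × $136.28 = $4,835,214.40.
Margin of safety = $4,835,214.40 − $2,614,039.05 = $2,221,175.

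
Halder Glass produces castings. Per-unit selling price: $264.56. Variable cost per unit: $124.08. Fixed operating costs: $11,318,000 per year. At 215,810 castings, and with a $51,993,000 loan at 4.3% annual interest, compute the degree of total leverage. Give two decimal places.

Total contribution margin = 215,810 × $140.48 = $30,316,988.80.
Operating income = contribution − fixed costs = $30,316,988.80 − $11,318,000 = $18,998,988.80. Interest = $2,235,699.00, so EBIT − I = $16,763,289.80.
DCL = contribution ÷ (EBIT − I) = $30,316,988.80 ÷ $16,763,289.80 = 1.8085.

1.81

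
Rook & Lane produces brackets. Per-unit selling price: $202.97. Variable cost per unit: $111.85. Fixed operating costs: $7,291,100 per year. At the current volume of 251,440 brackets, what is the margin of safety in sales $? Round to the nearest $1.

$34,793,836

Unit CM = price − variable cost = $202.97 − $111.85 = $91.12. Break-even units = $7,291,100 ÷ $91.12 = 80,016.46; break-even revenue = 80,016.46 × $202.97 = $16,240,941.25.
Actual sales revenue = 251,440 × $202.97 = $51,034,776.80.
Margin of safety = $51,034,776.80 − $16,240,941.25 = $34,793,836.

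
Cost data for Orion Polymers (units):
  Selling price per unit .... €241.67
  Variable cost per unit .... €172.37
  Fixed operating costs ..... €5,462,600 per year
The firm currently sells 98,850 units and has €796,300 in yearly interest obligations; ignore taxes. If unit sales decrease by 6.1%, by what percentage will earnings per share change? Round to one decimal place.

-70.7%

Total contribution margin = 98,850 × €69.30 = €6,850,305.00.
Operating income = contribution − fixed costs = €6,850,305.00 − €5,462,600 = €1,387,705.00.
Interest = €796,300.00, so EBIT − I = €591,405.00.
DCL = total CM / (EBIT − I) = €6,850,305.00 / €591,405.00 = 11.5831.
%ΔEPS = DCL × %ΔSales = 11.5831 × -6.1% = -70.7%.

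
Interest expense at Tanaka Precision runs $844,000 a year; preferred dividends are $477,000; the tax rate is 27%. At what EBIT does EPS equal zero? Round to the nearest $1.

Preferred dividends are paid after tax, so their pre-tax equivalent is $477,000 ÷ (1 − 0.27) = $653,424.66.
EPS = 0 when EBIT covers interest plus the pre-tax preferred burden: $844,000 + $653,424.66 = $1,497,424.66.

$1,497,425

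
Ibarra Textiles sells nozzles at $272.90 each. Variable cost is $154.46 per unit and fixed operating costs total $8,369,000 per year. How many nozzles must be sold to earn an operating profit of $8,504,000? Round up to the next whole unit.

142,461 nozzles

Contribution margin per unit = $272.90 − $154.46 = $118.44.
Units = (FC + target) / CM = ($8,369,000 + $8,504,000) / $118.44 = 142,460.32, so 142,461 nozzles.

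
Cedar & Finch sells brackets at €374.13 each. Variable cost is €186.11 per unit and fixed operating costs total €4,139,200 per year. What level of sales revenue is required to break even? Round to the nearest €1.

€8,236,352

CM per unit = €374.13 − €186.11 = €188.02; CM ratio = €188.02 / €374.13 = 0.5026.
Break-even revenue = fixed costs × price ÷ CM = €4,139,200 × €374.13 ÷ €188.02 = €8,236,352.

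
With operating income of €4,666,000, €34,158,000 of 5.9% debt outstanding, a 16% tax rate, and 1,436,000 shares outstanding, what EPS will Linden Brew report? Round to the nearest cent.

€1.55

Interest = €2,015,322.00, so EBT = €4,666,000 − €2,015,322.00 = €2,650,678.00.
Net income = €2,650,678.00 × (1 − 0.16) = €2,226,569.52.
Per share: €2,226,569.52 / 1,436,000 shares = €1.55.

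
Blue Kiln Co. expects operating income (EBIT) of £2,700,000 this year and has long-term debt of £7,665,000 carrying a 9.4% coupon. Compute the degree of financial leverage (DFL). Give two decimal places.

1.36

Interest = £720,510.00.
DFL = EBIT ÷ (EBIT − I) = £2,700,000 ÷ (£2,700,000 − £720,510.00) = £2,700,000 ÷ £1,979,490.00 = 1.3640.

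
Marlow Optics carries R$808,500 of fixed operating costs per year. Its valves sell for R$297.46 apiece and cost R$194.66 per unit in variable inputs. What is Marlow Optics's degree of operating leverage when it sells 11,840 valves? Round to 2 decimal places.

At 11,840 units, contribution = 11,840 × R$102.80 = R$1,217,152.00.
EBIT = R$1,217,152.00 − R$808,500 = R$408,652.00.
Degree of operating leverage = R$1,217,152.00 / R$408,652.00 = 2.9785.

2.98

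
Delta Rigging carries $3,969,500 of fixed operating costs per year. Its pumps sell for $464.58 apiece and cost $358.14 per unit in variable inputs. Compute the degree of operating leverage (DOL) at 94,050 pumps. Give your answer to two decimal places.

1.66

Total contribution margin = 94,050 × $106.44 = $10,010,682.00.
Operating income = contribution − fixed costs = $10,010,682.00 − $3,969,500 = $6,041,182.00.
So DOL = total CM / EBIT = $10,010,682.00 / $6,041,182.00 = 1.6571.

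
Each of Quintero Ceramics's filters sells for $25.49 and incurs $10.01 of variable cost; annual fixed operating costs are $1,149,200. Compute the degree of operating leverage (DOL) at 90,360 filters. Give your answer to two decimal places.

Total contribution margin = 90,360 × $15.48 = $1,398,772.80.
EBIT = $1,398,772.80 − $1,149,200 = $249,572.80.
So DOL = total CM / EBIT = $1,398,772.80 / $249,572.80 = 5.6047.

5.60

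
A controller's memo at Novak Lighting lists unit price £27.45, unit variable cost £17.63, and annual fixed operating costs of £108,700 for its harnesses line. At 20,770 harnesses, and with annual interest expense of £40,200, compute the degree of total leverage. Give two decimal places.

3.70

At 20,770 units, contribution = 20,770 × £9.82 = £203,961.40.
EBIT = £203,961.40 − £108,700 = £95,261.40. Interest = £40,200.00, so EBIT − I = £55,061.40.
Degree of total leverage = total CM / (EBIT − interest) = £203,961.40 / £55,061.40 = 3.7043.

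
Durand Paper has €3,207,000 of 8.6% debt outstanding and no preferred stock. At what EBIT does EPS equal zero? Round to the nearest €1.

€275,802

Annual interest = 8.6% × €3,207,000 = €275,802.00.
Without preferred stock the financial break-even is simply EBIT = interest = €275,802.00.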